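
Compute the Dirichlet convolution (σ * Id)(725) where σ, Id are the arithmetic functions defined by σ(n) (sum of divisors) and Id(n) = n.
(σ * Id)(725) = 5074

Divisors of 725: [1, 5, 25, 29, 145, 725]. For each d | 725:
  d = 1: σ(1) · Id(725/1) = 1 · 725 = 725
  d = 5: σ(5) · Id(725/5) = 6 · 145 = 870
  d = 25: σ(25) · Id(725/25) = 31 · 29 = 899
  d = 29: σ(29) · Id(725/29) = 30 · 25 = 750
  d = 145: σ(145) · Id(725/145) = 180 · 5 = 900
  d = 725: σ(725) · Id(725/725) = 930 · 1 = 930
Summing: (σ * Id)(725) = 725 + 870 + 899 + 750 + 900 + 930 = 5074.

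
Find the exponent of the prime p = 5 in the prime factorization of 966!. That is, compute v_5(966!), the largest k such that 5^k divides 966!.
v_5(966!) = 239

Legendre's formula: v_p(n!) = Σ_{k ≥ 1} ⌊n / p^k⌋. For p = 5, n = 966, the terms are:
  ⌊966/5^1⌋ = ⌊966/5⌋ = 193
  ⌊966/5^2⌋ = ⌊966/25⌋ = 38
  ⌊966/5^3⌋ = ⌊966/125⌋ = 7
  ⌊966/5^4⌋ = ⌊966/625⌋ = 1
(the next term ⌊966/5^5⌋ = 0, terminating the sum). Summing: v_5(966!) = 193 + 38 + 7 + 1 = 239.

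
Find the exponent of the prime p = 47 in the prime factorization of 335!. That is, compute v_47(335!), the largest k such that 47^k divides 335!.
v_47(335!) = 7

Legendre's formula: v_p(n!) = Σ_{k ≥ 1} ⌊n / p^k⌋. For p = 47, n = 335, the terms are:
  ⌊335/47^1⌋ = ⌊335/47⌋ = 7
(the next term ⌊335/47^2⌋ = 0, terminating the sum). Summing: v_47(335!) = 7 = 7.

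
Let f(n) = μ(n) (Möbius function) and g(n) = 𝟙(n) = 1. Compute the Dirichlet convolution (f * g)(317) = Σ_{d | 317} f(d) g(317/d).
(μ * 𝟙)(317) = 0

Divisors of 317: [1, 317]. For each d | 317:
  d = 1: μ(1) · 𝟙(317/1) = 1 · 1 = 1
  d = 317: μ(317) · 𝟙(317/317) = -1 · 1 = -1
Summing: (μ * 𝟙)(317) = 1 + -1 = 0.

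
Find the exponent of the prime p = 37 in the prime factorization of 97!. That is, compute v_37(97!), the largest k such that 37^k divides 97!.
v_37(97!) = 2

Legendre's formula: v_p(n!) = Σ_{k ≥ 1} ⌊n / p^k⌋. For p = 37, n = 97, the terms are:
  ⌊97/37^1⌋ = ⌊97/37⌋ = 2
(the next term ⌊97/37^2⌋ = 0, terminating the sum). Summing: v_37(97!) = 2 = 2.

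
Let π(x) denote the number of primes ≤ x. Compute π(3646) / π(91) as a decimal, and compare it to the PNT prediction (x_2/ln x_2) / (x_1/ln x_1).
π(3646)/π(91) = 510/24 ≈ 21.2500;  PNT prediction ≈ 22.0367.

π(91) = 24 and π(3646) = 510, so π(3646)/π(91) ≈ 21.2500. The PNT-predicted ratio is (3646/ln(3646)) / (91/ln(91)) ≈ 22.0367. The two agree to within a few percent, as expected.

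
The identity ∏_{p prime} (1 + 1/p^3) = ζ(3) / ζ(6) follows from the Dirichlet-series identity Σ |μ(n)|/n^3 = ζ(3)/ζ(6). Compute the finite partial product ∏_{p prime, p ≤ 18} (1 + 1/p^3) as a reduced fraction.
∏ = 163156871808/138140663375

The primes p ≤ 18 are [2, 3, 5, 7, 11, 13, 17]. For each, (1 + 1/p^3) = (p^3 + 1)/p^3. Multiplying these fractions over p ∈ [2, 3, 5, 7, 11, 13, 17] gives 163156871808/138140663375. (In the limit P → ∞ this tends to ζ(3)/ζ(6).)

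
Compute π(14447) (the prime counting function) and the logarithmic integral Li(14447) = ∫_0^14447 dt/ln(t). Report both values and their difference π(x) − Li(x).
π(14447) = 1694;  Li(14447) ≈ 1719.00;  π(x) − Li(x) ≈ -25.00.

Direct count of primes ≤ 14447 gives π(14447) = 1694. Numerical evaluation of the logarithmic integral gives Li(14447) ≈ 1719.00. The difference π(x) − Li(x) ≈ -25.00 is typically negative for small/moderate x (Li(x) overestimates), though Littlewood's theorem shows this sign changes infinitely often.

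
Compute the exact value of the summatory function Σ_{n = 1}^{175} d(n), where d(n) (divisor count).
Σ_{n ≤ 175} d(n) = 933

Compute d(n) for each 1 ≤ n ≤ 175: d(1) = 1, d(2) = 2, d(3) = 2, d(4) = 3, d(5) = 2, d(6) = 4, d(7) = 2, d(8) = 4, d(9) = 3, d(10) = 4, d(11) = 2, d(12) = 6, d(13) = 2, d(14) = 4, d(15) = 4, d(16) = 5, d(17) = 2, d(18) = 6, d(19) = 2, d(20) = 6, d(21) = 4, d(22) = 4, d(23) = 2, d(24) = 8, d(25) = 3, d(26) = 4, d(27) = 4, d(28) = 6, d(29) = 2, d(30) = 8, d(31) = 2, d(32) = 6, d(33) = 4, d(34) = 4, d(35) = 4, d(36) = 9, d(37) = 2, d(38) = 4, d(39) = 4, d(40) = 8, d(41) = 2, d(42) = 8, d(43) = 2, d(44) = 6, d(45) = 6, d(46) = 4, d(47) = 2, d(48) = 10, d(49) = 3, d(50) = 6, d(51) = 4, d(52) = 6, d(53) = 2, d(54) = 8, d(55) = 4, d(56) = 8, d(57) = 4, d(58) = 4, d(59) = 2, d(60) = 12, d(61) = 2, d(62) = 4, d(63) = 6, d(64) = 7, d(65) = 4, d(66) = 8, d(67) = 2, d(68) = 6, d(69) = 4, d(70) = 8, d(71) = 2, d(72) = 12, d(73) = 2, d(74) = 4, d(75) = 6, d(76) = 6, d(77) = 4, d(78) = 8, d(79) = 2, d(80) = 10, d(81) = 5, d(82) = 4, d(83) = 2, d(84) = 12, d(85) = 4, d(86) = 4, d(87) = 4, d(88) = 8, d(89) = 2, d(90) = 12, d(91) = 4, d(92) = 6, d(93) = 4, d(94) = 4, d(95) = 4, d(96) = 12, d(97) = 2, d(98) = 6, d(99) = 6, d(100) = 9, d(101) = 2, d(102) = 8, d(103) = 2, d(104) = 8, d(105) = 8, d(106) = 4, d(107) = 2, d(108) = 12, d(109) = 2, d(110) = 8, d(111) = 4, d(112) = 10, d(113) = 2, d(114) = 8, d(115) = 4, d(116) = 6, d(117) = 6, d(118) = 4, d(119) = 4, d(120) = 16, d(121) = 3, d(122) = 4, d(123) = 4, d(124) = 6, d(125) = 4, d(126) = 12, d(127) = 2, d(128) = 8, d(129) = 4, d(130) = 8, d(131) = 2, d(132) = 12, d(133) = 4, d(134) = 4, d(135) = 8, d(136) = 8, d(137) = 2, d(138) = 8, d(139) = 2, d(140) = 12, d(141) = 4, d(142) = 4, d(143) = 4, d(144) = 15, d(145) = 4, d(146) = 4, d(147) = 6, d(148) = 6, d(149) = 2, d(150) = 12, d(151) = 2, d(152) = 8, d(153) = 6, d(154) = 8, d(155) = 4, d(156) = 12, d(157) = 2, d(158) = 4, d(159) = 4, d(160) = 12, d(161) = 4, d(162) = 10, d(163) = 2, d(164) = 6, d(165) = 8, d(166) = 4, d(167) = 2, d(168) = 16, d(169) = 3, d(170) = 8, d(171) = 6, d(172) = 6, d(173) = 2, d(174) = 8, d(175) = 6. Summing all 175 values: 933. (Dirichlet's divisor formula: Σ_{n ≤ x} d(n) = x ln(x) + (2γ − 1) x + O(√x). For x = 175, the asymptotic estimate is ≈ 930.86.)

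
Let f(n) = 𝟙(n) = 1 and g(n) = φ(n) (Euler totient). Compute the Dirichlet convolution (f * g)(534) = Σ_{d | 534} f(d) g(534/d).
(𝟙 * φ)(534) = 534

Divisors of 534: [1, 2, 3, 6, 89, 178, 267, 534]. For each d | 534:
  d = 1: 𝟙(1) · φ(534/1) = 1 · 176 = 176
  d = 2: 𝟙(2) · φ(534/2) = 1 · 176 = 176
  d = 3: 𝟙(3) · φ(534/3) = 1 · 88 = 88
  d = 6: 𝟙(6) · φ(534/6) = 1 · 88 = 88
  d = 89: 𝟙(89) · φ(534/89) = 1 · 2 = 2
  d = 178: 𝟙(178) · φ(534/178) = 1 · 2 = 2
  d = 267: 𝟙(267) · φ(534/267) = 1 · 1 = 1
  d = 534: 𝟙(534) · φ(534/534) = 1 · 1 = 1
Summing: (𝟙 * φ)(534) = 176 + 176 + 88 + 88 + 2 + 2 + 1 + 1 = 534.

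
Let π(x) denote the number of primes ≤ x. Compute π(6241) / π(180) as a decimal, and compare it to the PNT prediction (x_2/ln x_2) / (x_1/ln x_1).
π(6241)/π(180) = 811/41 ≈ 19.7805;  PNT prediction ≈ 20.6034.

π(180) = 41 and π(6241) = 811, so π(6241)/π(180) ≈ 19.7805. The PNT-predicted ratio is (6241/ln(6241)) / (180/ln(180)) ≈ 20.6034. The two agree to within a few percent, as expected.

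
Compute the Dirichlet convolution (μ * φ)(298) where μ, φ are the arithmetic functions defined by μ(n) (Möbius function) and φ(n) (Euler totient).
(μ * φ)(298) = 0

Divisors of 298: [1, 2, 149, 298]. For each d | 298:
  d = 1: μ(1) · φ(298/1) = 1 · 148 = 148
  d = 2: μ(2) · φ(298/2) = -1 · 148 = -148
  d = 149: μ(149) · φ(298/149) = -1 · 1 = -1
  d = 298: μ(298) · φ(298/298) = 1 · 1 = 1
Summing: (μ * φ)(298) = 148 + -148 + -1 + 1 = 0.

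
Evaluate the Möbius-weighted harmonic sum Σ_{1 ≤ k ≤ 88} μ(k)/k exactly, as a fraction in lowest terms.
Σ μ(k)/k = 2609341595728673683821147444809/267064515689275851355624017992790

Values of μ(k) for 1 ≤ k ≤ 88: μ(1) = 1, μ(2) = -1, μ(3) = -1, μ(5) = -1, μ(6) = 1, μ(7) = -1, μ(10) = 1, μ(11) = -1, μ(13) = -1, μ(14) = 1, μ(15) = 1, μ(17) = -1, μ(19) = -1, μ(21) = 1, μ(22) = 1, μ(23) = -1, μ(26) = 1, μ(29) = -1, μ(30) = -1, μ(31) = -1, μ(33) = 1, μ(34) = 1, μ(35) = 1, μ(37) = -1, μ(38) = 1, μ(39) = 1, μ(41) = -1, μ(42) = -1, μ(43) = -1, μ(46) = 1, μ(47) = -1, μ(51) = 1, μ(53) = -1, μ(55) = 1, μ(57) = 1, μ(58) = 1, μ(59) = -1, μ(61) = -1, μ(62) = 1, μ(65) = 1, μ(66) = -1, μ(67) = -1, μ(69) = 1, μ(70) = -1, μ(71) = -1, μ(73) = -1, μ(74) = 1, μ(77) = 1, μ(78) = -1, μ(79) = -1, μ(82) = 1, μ(83) = -1, μ(85) = 1, μ(86) = 1, μ(87) = 1, with μ = 0 on non-squarefree integers. Summing μ(k)/k for k where μ(k) ≠ 0 gives 2609341595728673683821147444809/267064515689275851355624017992790 ≈ 0.0098. (PNT ⟺ this sum → 0 as n → ∞.)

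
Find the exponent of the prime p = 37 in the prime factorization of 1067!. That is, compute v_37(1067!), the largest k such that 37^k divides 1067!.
v_37(1067!) = 28

Legendre's formula: v_p(n!) = Σ_{k ≥ 1} ⌊n / p^k⌋. For p = 37, n = 1067, the terms are:
  ⌊1067/37^1⌋ = ⌊1067/37⌋ = 28
(the next term ⌊1067/37^2⌋ = 0, terminating the sum). Summing: v_37(1067!) = 28 = 28.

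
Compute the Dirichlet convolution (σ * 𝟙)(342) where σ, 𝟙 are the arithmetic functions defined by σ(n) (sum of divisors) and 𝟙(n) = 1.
(σ * 𝟙)(342) = 1512

Divisors of 342: [1, 2, 3, 6, 9, 18, 19, 38, 57, 114, 171, 342]. For each d | 342:
  d = 1: σ(1) · 𝟙(342/1) = 1 · 1 = 1
  d = 2: σ(2) · 𝟙(342/2) = 3 · 1 = 3
  d = 3: σ(3) · 𝟙(342/3) = 4 · 1 = 4
  d = 6: σ(6) · 𝟙(342/6) = 12 · 1 = 12
  d = 9: σ(9) · 𝟙(342/9) = 13 · 1 = 13
  d = 18: σ(18) · 𝟙(342/18) = 39 · 1 = 39
  d = 19: σ(19) · 𝟙(342/19) = 20 · 1 = 20
  d = 38: σ(38) · 𝟙(342/38) = 60 · 1 = 60
  d = 57: σ(57) · 𝟙(342/57) = 80 · 1 = 80
  d = 114: σ(114) · 𝟙(342/114) = 240 · 1 = 240
  d = 171: σ(171) · 𝟙(342/171) = 260 · 1 = 260
  d = 342: σ(342) · 𝟙(342/342) = 780 · 1 = 780
Summing: (σ * 𝟙)(342) = 1 + 3 + 4 + 12 + 13 + 39 + 20 + 60 + 80 + 240 + 260 + 780 = 1512.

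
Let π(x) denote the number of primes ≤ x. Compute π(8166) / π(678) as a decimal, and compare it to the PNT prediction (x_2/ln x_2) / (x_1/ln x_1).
π(8166)/π(678) = 1024/123 ≈ 8.3252;  PNT prediction ≈ 8.7168.

π(678) = 123 and π(8166) = 1024, so π(8166)/π(678) ≈ 8.3252. The PNT-predicted ratio is (8166/ln(8166)) / (678/ln(678)) ≈ 8.7168. The two agree to within a few percent, as expected.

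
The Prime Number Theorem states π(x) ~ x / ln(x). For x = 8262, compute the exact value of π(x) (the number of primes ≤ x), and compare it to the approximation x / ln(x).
π(8262) = 1035;  x/ln(x) ≈ 916.02;  relative error ≈ 11.50%.

Directly count primes up to 8262: π(8262) = 1035. The PNT approximation gives 8262/ln(8262) ≈ 8262/9.01942 ≈ 916.02. Relative error (π(x) − x/ln(x)) / π(x) ≈ 11.50%; the approximation is known to undercount slightly (Li(x) is a better estimate).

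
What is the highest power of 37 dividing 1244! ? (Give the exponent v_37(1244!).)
v_37(1244!) = 33

Legendre's formula: v_p(n!) = Σ_{k ≥ 1} ⌊n / p^k⌋. For p = 37, n = 1244, the terms are:
  ⌊1244/37^1⌋ = ⌊1244/37⌋ = 33
(the next term ⌊1244/37^2⌋ = 0, terminating the sum). Summing: v_37(1244!) = 33 = 33.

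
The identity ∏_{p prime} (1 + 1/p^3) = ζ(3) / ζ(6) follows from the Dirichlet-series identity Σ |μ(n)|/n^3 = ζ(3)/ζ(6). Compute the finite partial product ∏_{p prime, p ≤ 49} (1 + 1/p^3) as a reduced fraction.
∏ = 8015182591485824614015950466842624/6783810016842653083409665472454505

The primes p ≤ 49 are [2, 3, 5, 7, 11, 13, 17, 19, 23, 29, 31, 37, 41, 43, 47]. For each, (1 + 1/p^3) = (p^3 + 1)/p^3. Multiplying these fractions over p ∈ [2, 3, 5, 7, 11, 13, 17, 19, 23, 29, 31, 37, 41, 43, 47] gives 8015182591485824614015950466842624/6783810016842653083409665472454505. (In the limit P → ∞ this tends to ζ(3)/ζ(6).)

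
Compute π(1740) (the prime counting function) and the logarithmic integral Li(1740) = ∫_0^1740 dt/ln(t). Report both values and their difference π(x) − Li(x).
π(1740) = 270;  Li(1740) ≈ 280.29;  π(x) − Li(x) ≈ -10.29.

Direct count of primes ≤ 1740 gives π(1740) = 270. Numerical evaluation of the logarithmic integral gives Li(1740) ≈ 280.29. The difference π(x) − Li(x) ≈ -10.29 is typically negative for small/moderate x (Li(x) overestimates), though Littlewood's theorem shows this sign changes infinitely often.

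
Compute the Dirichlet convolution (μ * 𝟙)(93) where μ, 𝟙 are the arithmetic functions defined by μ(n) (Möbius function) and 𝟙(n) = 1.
(μ * 𝟙)(93) = 0

Divisors of 93: [1, 3, 31, 93]. For each d | 93:
  d = 1: μ(1) · 𝟙(93/1) = 1 · 1 = 1
  d = 3: μ(3) · 𝟙(93/3) = -1 · 1 = -1
  d = 31: μ(31) · 𝟙(93/31) = -1 · 1 = -1
  d = 93: μ(93) · 𝟙(93/93) = 1 · 1 = 1
Summing: (μ * 𝟙)(93) = 1 + -1 + -1 + 1 = 0.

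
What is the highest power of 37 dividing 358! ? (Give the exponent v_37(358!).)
v_37(358!) = 9

Legendre's formula: v_p(n!) = Σ_{k ≥ 1} ⌊n / p^k⌋. For p = 37, n = 358, the terms are:
  ⌊358/37^1⌋ = ⌊358/37⌋ = 9
(the next term ⌊358/37^2⌋ = 0, terminating the sum). Summing: v_37(358!) = 9 = 9.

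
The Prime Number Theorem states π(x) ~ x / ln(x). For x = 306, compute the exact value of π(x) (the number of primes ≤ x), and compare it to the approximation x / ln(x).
π(306) = 62;  x/ln(x) ≈ 53.46;  relative error ≈ 13.77%.

Directly count primes up to 306: π(306) = 62. The PNT approximation gives 306/ln(306) ≈ 306/5.72359 ≈ 53.46. Relative error (π(x) − x/ln(x)) / π(x) ≈ 13.77%; the approximation is known to undercount slightly (Li(x) is a better estimate).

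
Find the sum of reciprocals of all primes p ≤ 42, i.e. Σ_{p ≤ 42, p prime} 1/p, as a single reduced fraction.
Σ 1/p = 492007393304957/304250263527210

π(42) = 13, so the primes ≤ 42 are [2, 3, 5, 7, 11, 13, 17, 19, 23, 29, 31, 37, 41]. Summing 1/p over these primes: 492007393304957/304250263527210 ≈ 1.6171. Mertens estimate ln ln(42) + 0.2615 ≈ 1.5800.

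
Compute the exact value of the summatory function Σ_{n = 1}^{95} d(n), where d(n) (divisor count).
Σ_{n ≤ 95} d(n) = 447

Compute d(n) for each 1 ≤ n ≤ 95: d(1) = 1, d(2) = 2, d(3) = 2, d(4) = 3, d(5) = 2, d(6) = 4, d(7) = 2, d(8) = 4, d(9) = 3, d(10) = 4, d(11) = 2, d(12) = 6, d(13) = 2, d(14) = 4, d(15) = 4, d(16) = 5, d(17) = 2, d(18) = 6, d(19) = 2, d(20) = 6, d(21) = 4, d(22) = 4, d(23) = 2, d(24) = 8, d(25) = 3, d(26) = 4, d(27) = 4, d(28) = 6, d(29) = 2, d(30) = 8, d(31) = 2, d(32) = 6, d(33) = 4, d(34) = 4, d(35) = 4, d(36) = 9, d(37) = 2, d(38) = 4, d(39) = 4, d(40) = 8, d(41) = 2, d(42) = 8, d(43) = 2, d(44) = 6, d(45) = 6, d(46) = 4, d(47) = 2, d(48) = 10, d(49) = 3, d(50) = 6, d(51) = 4, d(52) = 6, d(53) = 2, d(54) = 8, d(55) = 4, d(56) = 8, d(57) = 4, d(58) = 4, d(59) = 2, d(60) = 12, d(61) = 2, d(62) = 4, d(63) = 6, d(64) = 7, d(65) = 4, d(66) = 8, d(67) = 2, d(68) = 6, d(69) = 4, d(70) = 8, d(71) = 2, d(72) = 12, d(73) = 2, d(74) = 4, d(75) = 6, d(76) = 6, d(77) = 4, d(78) = 8, d(79) = 2, d(80) = 10, d(81) = 5, d(82) = 4, d(83) = 2, d(84) = 12, d(85) = 4, d(86) = 4, d(87) = 4, d(88) = 8, d(89) = 2, d(90) = 12, d(91) = 4, d(92) = 6, d(93) = 4, d(94) = 4, d(95) = 4. Summing all 95 values: 447. (Dirichlet's divisor formula: Σ_{n ≤ x} d(n) = x ln(x) + (2γ − 1) x + O(√x). For x = 95, the asymptotic estimate is ≈ 447.29.)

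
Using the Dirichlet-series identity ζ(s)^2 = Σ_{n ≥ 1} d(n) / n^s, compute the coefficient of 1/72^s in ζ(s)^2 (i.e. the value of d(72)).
d(72) = 12

ζ(s)^2 = (Σ 1/m^s)(Σ 1/k^s). The coefficient of 1/n^s in the product is the number of ordered pairs (m, k) with mk = n, which equals d(n). For n = 72, divisors are [1, 2, 3, 4, 6, 8, 9, 12, 18, 24, 36, 72], so d(72) = 12.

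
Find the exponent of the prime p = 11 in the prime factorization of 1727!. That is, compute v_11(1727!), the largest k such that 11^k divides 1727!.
v_11(1727!) = 172

Legendre's formula: v_p(n!) = Σ_{k ≥ 1} ⌊n / p^k⌋. For p = 11, n = 1727, the terms are:
  ⌊1727/11^1⌋ = ⌊1727/11⌋ = 157
  ⌊1727/11^2⌋ = ⌊1727/121⌋ = 14
  ⌊1727/11^3⌋ = ⌊1727/1331⌋ = 1
(the next term ⌊1727/11^4⌋ = 0, terminating the sum). Summing: v_11(1727!) = 157 + 14 + 1 = 172.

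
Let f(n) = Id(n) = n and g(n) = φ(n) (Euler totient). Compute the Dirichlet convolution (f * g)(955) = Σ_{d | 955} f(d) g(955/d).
(Id * φ)(955) = 3429

Divisors of 955: [1, 5, 191, 955]. For each d | 955:
  d = 1: Id(1) · φ(955/1) = 1 · 760 = 760
  d = 5: Id(5) · φ(955/5) = 5 · 190 = 950
  d = 191: Id(191) · φ(955/191) = 191 · 4 = 764
  d = 955: Id(955) · φ(955/955) = 955 · 1 = 955
Summing: (Id * φ)(955) = 760 + 950 + 764 + 955 = 3429.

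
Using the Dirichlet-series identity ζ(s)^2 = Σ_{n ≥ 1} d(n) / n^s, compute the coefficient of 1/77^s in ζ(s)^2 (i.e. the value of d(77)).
d(77) = 4

ζ(s)^2 = (Σ 1/m^s)(Σ 1/k^s). The coefficient of 1/n^s in the product is the number of ordered pairs (m, k) with mk = n, which equals d(n). For n = 77, divisors are [1, 7, 11, 77], so d(77) = 4.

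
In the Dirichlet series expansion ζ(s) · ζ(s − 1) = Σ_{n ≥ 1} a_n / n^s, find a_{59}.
σ(59) = 60

In the product (Σ m^0/m^s)(Σ k / k^s) = Σ (Σ_{d | n} d) / n^s, the coefficient of 1/n^s is σ(n) = Σ_{d | n} d. For n = 59, divisors are [1, 59]; summing: σ(59) = 60.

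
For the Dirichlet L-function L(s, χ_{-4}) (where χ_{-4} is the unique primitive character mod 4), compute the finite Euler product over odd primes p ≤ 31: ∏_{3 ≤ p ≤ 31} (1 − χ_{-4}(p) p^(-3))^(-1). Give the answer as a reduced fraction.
∏ = 16829566118167783909225/17369167366519535960064

The odd primes p ≤ 31 are [3, 5, 7, 11, 13, 17, 19, 23, 29, 31]. For each, χ(p) = 1 if p ≡ 1 mod 4, χ(p) = −1 if p ≡ 3 mod 4. Taking (1 − χ(p)/p^3)^(-1) = p^3/(p^3 − χ(p)): (1 − (-1)/3^3)^(-1) · (1 − (1)/5^3)^(-1) · (1 − (-1)/7^3)^(-1) · (1 − (-1)/11^3)^(-1) · (1 − (1)/13^3)^(-1) · (1 − (1)/17^3)^(-1) · (1 − (-1)/19^3)^(-1) · (1 − (-1)/23^3)^(-1) · (1 − (1)/29^3)^(-1) · (1 − (-1)/31^3)^(-1) = 16829566118167783909225/17369167366519535960064.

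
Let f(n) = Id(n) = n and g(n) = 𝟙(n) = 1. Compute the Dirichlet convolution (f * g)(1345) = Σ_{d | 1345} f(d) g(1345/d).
(Id * 𝟙)(1345) = 1620

Divisors of 1345: [1, 5, 269, 1345]. For each d | 1345:
  d = 1: Id(1) · 𝟙(1345/1) = 1 · 1 = 1
  d = 5: Id(5) · 𝟙(1345/5) = 5 · 1 = 5
  d = 269: Id(269) · 𝟙(1345/269) = 269 · 1 = 269
  d = 1345: Id(1345) · 𝟙(1345/1345) = 1345 · 1 = 1345
Summing: (Id * 𝟙)(1345) = 1 + 5 + 269 + 1345 = 1620.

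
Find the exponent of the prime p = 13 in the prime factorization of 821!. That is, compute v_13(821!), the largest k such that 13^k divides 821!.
v_13(821!) = 67

Legendre's formula: v_p(n!) = Σ_{k ≥ 1} ⌊n / p^k⌋. For p = 13, n = 821, the terms are:
  ⌊821/13^1⌋ = ⌊821/13⌋ = 63
  ⌊821/13^2⌋ = ⌊821/169⌋ = 4
(the next term ⌊821/13^3⌋ = 0, terminating the sum). Summing: v_13(821!) = 63 + 4 = 67.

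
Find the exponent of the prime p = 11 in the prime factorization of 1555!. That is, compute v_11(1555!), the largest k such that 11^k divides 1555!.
v_11(1555!) = 154

Legendre's formula: v_p(n!) = Σ_{k ≥ 1} ⌊n / p^k⌋. For p = 11, n = 1555, the terms are:
  ⌊1555/11^1⌋ = ⌊1555/11⌋ = 141
  ⌊1555/11^2⌋ = ⌊1555/121⌋ = 12
  ⌊1555/11^3⌋ = ⌊1555/1331⌋ = 1
(the next term ⌊1555/11^4⌋ = 0, terminating the sum). Summing: v_11(1555!) = 141 + 12 + 1 = 154.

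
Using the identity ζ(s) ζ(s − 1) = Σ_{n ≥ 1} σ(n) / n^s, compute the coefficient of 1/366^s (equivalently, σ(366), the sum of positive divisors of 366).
σ(366) = 744

In the product (Σ m^0/m^s)(Σ k / k^s) = Σ (Σ_{d | n} d) / n^s, the coefficient of 1/n^s is σ(n) = Σ_{d | n} d. For n = 366, divisors are [1, 2, 3, 6, 61, 122, 183, 366]; summing: σ(366) = 744.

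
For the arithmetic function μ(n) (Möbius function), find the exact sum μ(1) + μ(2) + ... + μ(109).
Σ_{n ≤ 109} μ(n) = -4

Compute μ(n) for each 1 ≤ n ≤ 109: μ(1) = 1, μ(2) = -1, μ(3) = -1, μ(4) = 0, μ(5) = -1, μ(6) = 1, μ(7) = -1, μ(8) = 0, μ(9) = 0, μ(10) = 1, μ(11) = -1, μ(12) = 0, μ(13) = -1, μ(14) = 1, μ(15) = 1, μ(16) = 0, μ(17) = -1, μ(18) = 0, μ(19) = -1, μ(20) = 0, μ(21) = 1, μ(22) = 1, μ(23) = -1, μ(24) = 0, μ(25) = 0, μ(26) = 1, μ(27) = 0, μ(28) = 0, μ(29) = -1, μ(30) = -1, μ(31) = -1, μ(32) = 0, μ(33) = 1, μ(34) = 1, μ(35) = 1, μ(36) = 0, μ(37) = -1, μ(38) = 1, μ(39) = 1, μ(40) = 0, μ(41) = -1, μ(42) = -1, μ(43) = -1, μ(44) = 0, μ(45) = 0, μ(46) = 1, μ(47) = -1, μ(48) = 0, μ(49) = 0, μ(50) = 0, μ(51) = 1, μ(52) = 0, μ(53) = -1, μ(54) = 0, μ(55) = 1, μ(56) = 0, μ(57) = 1, μ(58) = 1, μ(59) = -1, μ(60) = 0, μ(61) = -1, μ(62) = 1, μ(63) = 0, μ(64) = 0, μ(65) = 1, μ(66) = -1, μ(67) = -1, μ(68) = 0, μ(69) = 1, μ(70) = -1, μ(71) = -1, μ(72) = 0, μ(73) = -1, μ(74) = 1, μ(75) = 0, μ(76) = 0, μ(77) = 1, μ(78) = -1, μ(79) = -1, μ(80) = 0, μ(81) = 0, μ(82) = 1, μ(83) = -1, μ(84) = 0, μ(85) = 1, μ(86) = 1, μ(87) = 1, μ(88) = 0, μ(89) = -1, μ(90) = 0, μ(91) = 1, μ(92) = 0, μ(93) = 1, μ(94) = 1, μ(95) = 1, μ(96) = 0, μ(97) = -1, μ(98) = 0, μ(99) = 0, μ(100) = 0, μ(101) = -1, μ(102) = -1, μ(103) = -1, μ(104) = 0, μ(105) = -1, μ(106) = 1, μ(107) = -1, μ(108) = 0, μ(109) = -1. Summing all 109 values: -4. (Mertens function M(x) = Σ_{n ≤ x} μ(n); on average M(x) should be small (PNT ⟺ M(x) = o(x)).)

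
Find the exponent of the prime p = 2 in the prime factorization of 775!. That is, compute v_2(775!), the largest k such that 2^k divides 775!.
v_2(775!) = 770

Legendre's formula: v_p(n!) = Σ_{k ≥ 1} ⌊n / p^k⌋. For p = 2, n = 775, the terms are:
  ⌊775/2^1⌋ = ⌊775/2⌋ = 387
  ⌊775/2^2⌋ = ⌊775/4⌋ = 193
  ⌊775/2^3⌋ = ⌊775/8⌋ = 96
  ⌊775/2^4⌋ = ⌊775/16⌋ = 48
  ⌊775/2^5⌋ = ⌊775/32⌋ = 24
  ⌊775/2^6⌋ = ⌊775/64⌋ = 12
  ⌊775/2^7⌋ = ⌊775/128⌋ = 6
  ⌊775/2^8⌋ = ⌊775/256⌋ = 3
  ⌊775/2^9⌋ = ⌊775/512⌋ = 1
(the next term ⌊775/2^10⌋ = 0, terminating the sum). Summing: v_2(775!) = 387 + 193 + 96 + 48 + 24 + 12 + 6 + 3 + 1 = 770.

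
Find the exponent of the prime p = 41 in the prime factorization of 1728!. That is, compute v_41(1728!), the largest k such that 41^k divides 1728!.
v_41(1728!) = 43

Legendre's formula: v_p(n!) = Σ_{k ≥ 1} ⌊n / p^k⌋. For p = 41, n = 1728, the terms are:
  ⌊1728/41^1⌋ = ⌊1728/41⌋ = 42
  ⌊1728/41^2⌋ = ⌊1728/1681⌋ = 1
(the next term ⌊1728/41^3⌋ = 0, terminating the sum). Summing: v_41(1728!) = 42 + 1 = 43.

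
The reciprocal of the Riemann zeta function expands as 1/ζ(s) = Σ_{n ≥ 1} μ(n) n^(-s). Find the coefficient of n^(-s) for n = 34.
μ(34) = 1

Factor n = 34 = 2 · 17. μ(n) = 0 if any exponent ≥ 2 (not squarefree); otherwise μ(n) = (−1)^{ω(n)} where ω(n) is the number of distinct prime factors. Applying: μ(34) = 1.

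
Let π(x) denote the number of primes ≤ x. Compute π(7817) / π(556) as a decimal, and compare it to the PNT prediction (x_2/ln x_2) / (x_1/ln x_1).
π(7817)/π(556) = 988/101 ≈ 9.7822;  PNT prediction ≈ 9.9136.

π(556) = 101 and π(7817) = 988, so π(7817)/π(556) ≈ 9.7822. The PNT-predicted ratio is (7817/ln(7817)) / (556/ln(556)) ≈ 9.9136. The two agree to within a few percent, as expected.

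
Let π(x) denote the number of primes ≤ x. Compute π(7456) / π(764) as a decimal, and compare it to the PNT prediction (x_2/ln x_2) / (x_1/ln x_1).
π(7456)/π(764) = 943/135 ≈ 6.9852;  PNT prediction ≈ 7.2657.

π(764) = 135 and π(7456) = 943, so π(7456)/π(764) ≈ 6.9852. The PNT-predicted ratio is (7456/ln(7456)) / (764/ln(764)) ≈ 7.2657. The two agree to within a few percent, as expected.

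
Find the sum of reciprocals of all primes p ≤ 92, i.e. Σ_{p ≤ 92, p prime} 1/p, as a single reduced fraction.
Σ 1/p = 42605658161771733665696611824842057/23768741896345550770650537601358310

π(92) = 24, so the primes ≤ 92 are [2, 3, 5, 7, 11, 13, 17, 19, 23, 29, 31, 37, 41, 43, 47, 53, 59, 61, 67, 71, 73, 79, 83, 89]. Summing 1/p over these primes: 42605658161771733665696611824842057/23768741896345550770650537601358310 ≈ 1.7925. Mertens estimate ln ln(92) + 0.2615 ≈ 1.7704.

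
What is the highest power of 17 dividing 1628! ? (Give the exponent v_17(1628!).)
v_17(1628!) = 100

Legendre's formula: v_p(n!) = Σ_{k ≥ 1} ⌊n / p^k⌋. For p = 17, n = 1628, the terms are:
  ⌊1628/17^1⌋ = ⌊1628/17⌋ = 95
  ⌊1628/17^2⌋ = ⌊1628/289⌋ = 5
(the next term ⌊1628/17^3⌋ = 0, terminating the sum). Summing: v_17(1628!) = 95 + 5 = 100.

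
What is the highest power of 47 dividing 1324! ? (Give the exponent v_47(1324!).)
v_47(1324!) = 28

Legendre's formula: v_p(n!) = Σ_{k ≥ 1} ⌊n / p^k⌋. For p = 47, n = 1324, the terms are:
  ⌊1324/47^1⌋ = ⌊1324/47⌋ = 28
(the next term ⌊1324/47^2⌋ = 0, terminating the sum). Summing: v_47(1324!) = 28 = 28.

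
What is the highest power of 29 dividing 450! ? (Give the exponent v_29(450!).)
v_29(450!) = 15

Legendre's formula: v_p(n!) = Σ_{k ≥ 1} ⌊n / p^k⌋. For p = 29, n = 450, the terms are:
  ⌊450/29^1⌋ = ⌊450/29⌋ = 15
(the next term ⌊450/29^2⌋ = 0, terminating the sum). Summing: v_29(450!) = 15 = 15.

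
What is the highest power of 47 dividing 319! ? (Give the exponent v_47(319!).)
v_47(319!) = 6

Legendre's formula: v_p(n!) = Σ_{k ≥ 1} ⌊n / p^k⌋. For p = 47, n = 319, the terms are:
  ⌊319/47^1⌋ = ⌊319/47⌋ = 6
(the next term ⌊319/47^2⌋ = 0, terminating the sum). Summing: v_47(319!) = 6 = 6.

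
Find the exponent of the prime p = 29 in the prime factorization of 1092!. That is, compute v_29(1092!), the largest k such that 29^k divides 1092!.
v_29(1092!) = 38

Legendre's formula: v_p(n!) = Σ_{k ≥ 1} ⌊n / p^k⌋. For p = 29, n = 1092, the terms are:
  ⌊1092/29^1⌋ = ⌊1092/29⌋ = 37
  ⌊1092/29^2⌋ = ⌊1092/841⌋ = 1
(the next term ⌊1092/29^3⌋ = 0, terminating the sum). Summing: v_29(1092!) = 37 + 1 = 38.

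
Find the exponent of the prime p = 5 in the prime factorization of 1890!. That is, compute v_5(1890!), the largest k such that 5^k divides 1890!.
v_5(1890!) = 471

Legendre's formula: v_p(n!) = Σ_{k ≥ 1} ⌊n / p^k⌋. For p = 5, n = 1890, the terms are:
  ⌊1890/5^1⌋ = ⌊1890/5⌋ = 378
  ⌊1890/5^2⌋ = ⌊1890/25⌋ = 75
  ⌊1890/5^3⌋ = ⌊1890/125⌋ = 15
  ⌊1890/5^4⌋ = ⌊1890/625⌋ = 3
(the next term ⌊1890/5^5⌋ = 0, terminating the sum). Summing: v_5(1890!) = 378 + 75 + 15 + 3 = 471.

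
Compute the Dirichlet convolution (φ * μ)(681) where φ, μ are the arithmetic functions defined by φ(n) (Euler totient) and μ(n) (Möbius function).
(φ * μ)(681) = 225

Divisors of 681: [1, 3, 227, 681]. For each d | 681:
  d = 1: φ(1) · μ(681/1) = 1 · 1 = 1
  d = 3: φ(3) · μ(681/3) = 2 · -1 = -2
  d = 227: φ(227) · μ(681/227) = 226 · -1 = -226
  d = 681: φ(681) · μ(681/681) = 452 · 1 = 452
Summing: (φ * μ)(681) = 1 + -2 + -226 + 452 = 225.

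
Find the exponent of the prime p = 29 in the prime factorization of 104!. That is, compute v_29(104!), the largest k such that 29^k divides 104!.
v_29(104!) = 3

Legendre's formula: v_p(n!) = Σ_{k ≥ 1} ⌊n / p^k⌋. For p = 29, n = 104, the terms are:
  ⌊104/29^1⌋ = ⌊104/29⌋ = 3
(the next term ⌊104/29^2⌋ = 0, terminating the sum). Summing: v_29(104!) = 3 = 3.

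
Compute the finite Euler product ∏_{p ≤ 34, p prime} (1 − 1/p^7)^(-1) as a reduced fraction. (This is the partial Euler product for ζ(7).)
∏ = 37031956963631386906046525229438701635098769061332515193389940565625/36725327022248259763071767483224373757798563246158812707599806493184

The primes p ≤ 34 are [2, 3, 5, 7, 11, 13, 17, 19, 23, 29, 31]. For each prime, (1 − 1/p^7)^(-1) = p^7 / (p^7 − 1). The product is (1 − 1/2^7)^(-1), (1 − 1/3^7)^(-1), (1 − 1/5^7)^(-1), (1 − 1/7^7)^(-1), (1 − 1/11^7)^(-1), (1 − 1/13^7)^(-1), (1 − 1/17^7)^(-1), (1 − 1/19^7)^(-1), (1 − 1/23^7)^(-1), (1 − 1/29^7)^(-1), (1 − 1/31^7)^(-1) = ∏ p^7 / (p^7 − 1) = 37031956963631386906046525229438701635098769061332515193389940565625/36725327022248259763071767483224373757798563246158812707599806493184.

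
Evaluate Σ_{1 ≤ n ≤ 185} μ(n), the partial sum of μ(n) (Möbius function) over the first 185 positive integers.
Σ_{n ≤ 185} μ(n) = -3

Compute μ(n) for each 1 ≤ n ≤ 185: μ(1) = 1, μ(2) = -1, μ(3) = -1, μ(4) = 0, μ(5) = -1, μ(6) = 1, μ(7) = -1, μ(8) = 0, μ(9) = 0, μ(10) = 1, μ(11) = -1, μ(12) = 0, μ(13) = -1, μ(14) = 1, μ(15) = 1, μ(16) = 0, μ(17) = -1, μ(18) = 0, μ(19) = -1, μ(20) = 0, μ(21) = 1, μ(22) = 1, μ(23) = -1, μ(24) = 0, μ(25) = 0, μ(26) = 1, μ(27) = 0, μ(28) = 0, μ(29) = -1, μ(30) = -1, μ(31) = -1, μ(32) = 0, μ(33) = 1, μ(34) = 1, μ(35) = 1, μ(36) = 0, μ(37) = -1, μ(38) = 1, μ(39) = 1, μ(40) = 0, μ(41) = -1, μ(42) = -1, μ(43) = -1, μ(44) = 0, μ(45) = 0, μ(46) = 1, μ(47) = -1, μ(48) = 0, μ(49) = 0, μ(50) = 0, μ(51) = 1, μ(52) = 0, μ(53) = -1, μ(54) = 0, μ(55) = 1, μ(56) = 0, μ(57) = 1, μ(58) = 1, μ(59) = -1, μ(60) = 0, μ(61) = -1, μ(62) = 1, μ(63) = 0, μ(64) = 0, μ(65) = 1, μ(66) = -1, μ(67) = -1, μ(68) = 0, μ(69) = 1, μ(70) = -1, μ(71) = -1, μ(72) = 0, μ(73) = -1, μ(74) = 1, μ(75) = 0, μ(76) = 0, μ(77) = 1, μ(78) = -1, μ(79) = -1, μ(80) = 0, μ(81) = 0, μ(82) = 1, μ(83) = -1, μ(84) = 0, μ(85) = 1, μ(86) = 1, μ(87) = 1, μ(88) = 0, μ(89) = -1, μ(90) = 0, μ(91) = 1, μ(92) = 0, μ(93) = 1, μ(94) = 1, μ(95) = 1, μ(96) = 0, μ(97) = -1, μ(98) = 0, μ(99) = 0, μ(100) = 0, μ(101) = -1, μ(102) = -1, μ(103) = -1, μ(104) = 0, μ(105) = -1, μ(106) = 1, μ(107) = -1, μ(108) = 0, μ(109) = -1, μ(110) = -1, μ(111) = 1, μ(112) = 0, μ(113) = -1, μ(114) = -1, μ(115) = 1, μ(116) = 0, μ(117) = 0, μ(118) = 1, μ(119) = 1, μ(120) = 0, μ(121) = 0, μ(122) = 1, μ(123) = 1, μ(124) = 0, μ(125) = 0, μ(126) = 0, μ(127) = -1, μ(128) = 0, μ(129) = 1, μ(130) = -1, μ(131) = -1, μ(132) = 0, μ(133) = 1, μ(134) = 1, μ(135) = 0, μ(136) = 0, μ(137) = -1, μ(138) = -1, μ(139) = -1, μ(140) = 0, μ(141) = 1, μ(142) = 1, μ(143) = 1, μ(144) = 0, μ(145) = 1, μ(146) = 1, μ(147) = 0, μ(148) = 0, μ(149) = -1, μ(150) = 0, μ(151) = -1, μ(152) = 0, μ(153) = 0, μ(154) = -1, μ(155) = 1, μ(156) = 0, μ(157) = -1, μ(158) = 1, μ(159) = 1, μ(160) = 0, μ(161) = 1, μ(162) = 0, μ(163) = -1, μ(164) = 0, μ(165) = -1, μ(166) = 1, μ(167) = -1, μ(168) = 0, μ(169) = 0, μ(170) = -1, μ(171) = 0, μ(172) = 0, μ(173) = -1, μ(174) = -1, μ(175) = 0, μ(176) = 0, μ(177) = 1, μ(178) = 1, μ(179) = -1, μ(180) = 0, μ(181) = -1, μ(182) = -1, μ(183) = 1, μ(184) = 0, μ(185) = 1. Summing all 185 values: -3. (Mertens function M(x) = Σ_{n ≤ x} μ(n); on average M(x) should be small (PNT ⟺ M(x) = o(x)).)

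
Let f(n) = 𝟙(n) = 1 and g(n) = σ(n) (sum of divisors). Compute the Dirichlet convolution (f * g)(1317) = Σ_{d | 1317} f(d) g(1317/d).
(𝟙 * σ)(1317) = 2205

Divisors of 1317: [1, 3, 439, 1317]. For each d | 1317:
  d = 1: 𝟙(1) · σ(1317/1) = 1 · 1760 = 1760
  d = 3: 𝟙(3) · σ(1317/3) = 1 · 440 = 440
  d = 439: 𝟙(439) · σ(1317/439) = 1 · 4 = 4
  d = 1317: 𝟙(1317) · σ(1317/1317) = 1 · 1 = 1
Summing: (𝟙 * σ)(1317) = 1760 + 440 + 4 + 1 = 2205.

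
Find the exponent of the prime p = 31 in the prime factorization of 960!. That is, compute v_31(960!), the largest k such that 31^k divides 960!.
v_31(960!) = 30

Legendre's formula: v_p(n!) = Σ_{k ≥ 1} ⌊n / p^k⌋. For p = 31, n = 960, the terms are:
  ⌊960/31^1⌋ = ⌊960/31⌋ = 30
(the next term ⌊960/31^2⌋ = 0, terminating the sum). Summing: v_31(960!) = 30 = 30.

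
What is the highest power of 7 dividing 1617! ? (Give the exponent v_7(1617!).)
v_7(1617!) = 268

Legendre's formula: v_p(n!) = Σ_{k ≥ 1} ⌊n / p^k⌋. For p = 7, n = 1617, the terms are:
  ⌊1617/7^1⌋ = ⌊1617/7⌋ = 231
  ⌊1617/7^2⌋ = ⌊1617/49⌋ = 33
  ⌊1617/7^3⌋ = ⌊1617/343⌋ = 4
(the next term ⌊1617/7^4⌋ = 0, terminating the sum). Summing: v_7(1617!) = 231 + 33 + 4 = 268.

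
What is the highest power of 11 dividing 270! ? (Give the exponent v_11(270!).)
v_11(270!) = 26

Legendre's formula: v_p(n!) = Σ_{k ≥ 1} ⌊n / p^k⌋. For p = 11, n = 270, the terms are:
  ⌊270/11^1⌋ = ⌊270/11⌋ = 24
  ⌊270/11^2⌋ = ⌊270/121⌋ = 2
(the next term ⌊270/11^3⌋ = 0, terminating the sum). Summing: v_11(270!) = 24 + 2 = 26.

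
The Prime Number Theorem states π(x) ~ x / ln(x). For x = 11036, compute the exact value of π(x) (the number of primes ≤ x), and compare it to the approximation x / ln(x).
π(11036) = 1337;  x/ln(x) ≈ 1185.53;  relative error ≈ 11.33%.

Directly count primes up to 11036: π(11036) = 1337. The PNT approximation gives 11036/ln(11036) ≈ 11036/9.30892 ≈ 1185.53. Relative error (π(x) − x/ln(x)) / π(x) ≈ 11.33%; the approximation is known to undercount slightly (Li(x) is a better estimate).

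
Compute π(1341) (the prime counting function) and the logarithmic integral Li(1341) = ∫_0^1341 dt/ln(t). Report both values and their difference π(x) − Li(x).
π(1341) = 217;  Li(1341) ≈ 225.91;  π(x) − Li(x) ≈ -8.91.

Direct count of primes ≤ 1341 gives π(1341) = 217. Numerical evaluation of the logarithmic integral gives Li(1341) ≈ 225.91. The difference π(x) − Li(x) ≈ -8.91 is typically negative for small/moderate x (Li(x) overestimates), though Littlewood's theorem shows this sign changes infinitely often.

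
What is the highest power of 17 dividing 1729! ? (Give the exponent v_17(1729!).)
v_17(1729!) = 106

Legendre's formula: v_p(n!) = Σ_{k ≥ 1} ⌊n / p^k⌋. For p = 17, n = 1729, the terms are:
  ⌊1729/17^1⌋ = ⌊1729/17⌋ = 101
  ⌊1729/17^2⌋ = ⌊1729/289⌋ = 5
(the next term ⌊1729/17^3⌋ = 0, terminating the sum). Summing: v_17(1729!) = 101 + 5 = 106.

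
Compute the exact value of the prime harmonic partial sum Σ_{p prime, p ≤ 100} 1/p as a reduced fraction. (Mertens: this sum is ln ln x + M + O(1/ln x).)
Σ 1/p = 4156517583588203716343221884611037839/2305567963945518424753102147331756070

π(100) = 25, so the primes ≤ 100 are [2, 3, 5, 7, 11, 13, 17, 19, 23, 29, 31, 37, 41, 43, 47, 53, 59, 61, 67, 71, 73, 79, 83, 89, 97]. Summing 1/p over these primes: 4156517583588203716343221884611037839/2305567963945518424753102147331756070 ≈ 1.8028. Mertens estimate ln ln(100) + 0.2615 ≈ 1.7887.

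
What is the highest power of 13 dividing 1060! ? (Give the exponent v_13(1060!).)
v_13(1060!) = 87

Legendre's formula: v_p(n!) = Σ_{k ≥ 1} ⌊n / p^k⌋. For p = 13, n = 1060, the terms are:
  ⌊1060/13^1⌋ = ⌊1060/13⌋ = 81
  ⌊1060/13^2⌋ = ⌊1060/169⌋ = 6
(the next term ⌊1060/13^3⌋ = 0, terminating the sum). Summing: v_13(1060!) = 81 + 6 = 87.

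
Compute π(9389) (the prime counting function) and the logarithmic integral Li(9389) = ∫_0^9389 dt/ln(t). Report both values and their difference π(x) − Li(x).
π(9389) = 1160;  Li(9389) ≈ 1179.57;  π(x) − Li(x) ≈ -19.57.

Direct count of primes ≤ 9389 gives π(9389) = 1160. Numerical evaluation of the logarithmic integral gives Li(9389) ≈ 1179.57. The difference π(x) − Li(x) ≈ -19.57 is typically negative for small/moderate x (Li(x) overestimates), though Littlewood's theorem shows this sign changes infinitely often.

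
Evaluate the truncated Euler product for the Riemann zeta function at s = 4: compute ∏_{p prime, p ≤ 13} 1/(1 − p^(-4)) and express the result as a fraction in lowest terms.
∏ = 11033033011/10194124800

The primes p ≤ 13 are [2, 3, 5, 7, 11, 13]. For each prime, (1 − 1/p^4)^(-1) = p^4 / (p^4 − 1). The product is (1 − 1/2^4)^(-1), (1 − 1/3^4)^(-1), (1 − 1/5^4)^(-1), (1 − 1/7^4)^(-1), (1 − 1/11^4)^(-1), (1 − 1/13^4)^(-1) = ∏ p^4 / (p^4 − 1) = 11033033011/10194124800.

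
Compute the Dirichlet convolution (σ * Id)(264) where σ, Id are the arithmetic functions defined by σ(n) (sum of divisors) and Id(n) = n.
(σ * Id)(264) = 7889

Divisors of 264: [1, 2, 3, 4, 6, 8, 11, 12, 22, 24, 33, 44, 66, 88, 132, 264]. For each d | 264:
  d = 1: σ(1) · Id(264/1) = 1 · 264 = 264
  d = 2: σ(2) · Id(264/2) = 3 · 132 = 396
  d = 3: σ(3) · Id(264/3) = 4 · 88 = 352
  d = 4: σ(4) · Id(264/4) = 7 · 66 = 462
  d = 6: σ(6) · Id(264/6) = 12 · 44 = 528
  d = 8: σ(8) · Id(264/8) = 15 · 33 = 495
  d = 11: σ(11) · Id(264/11) = 12 · 24 = 288
  d = 12: σ(12) · Id(264/12) = 28 · 22 = 616
  d = 22: σ(22) · Id(264/22) = 36 · 12 = 432
  d = 24: σ(24) · Id(264/24) = 60 · 11 = 660
  d = 33: σ(33) · Id(264/33) = 48 · 8 = 384
  d = 44: σ(44) · Id(264/44) = 84 · 6 = 504
  d = 66: σ(66) · Id(264/66) = 144 · 4 = 576
  d = 88: σ(88) · Id(264/88) = 180 · 3 = 540
  d = 132: σ(132) · Id(264/132) = 336 · 2 = 672
  d = 264: σ(264) · Id(264/264) = 720 · 1 = 720
Summing: (σ * Id)(264) = 264 + 396 + 352 + 462 + 528 + 495 + 288 + 616 + 432 + 660 + 384 + 504 + 576 + 540 + 672 + 720 = 7889.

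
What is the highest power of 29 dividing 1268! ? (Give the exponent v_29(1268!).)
v_29(1268!) = 44

Legendre's formula: v_p(n!) = Σ_{k ≥ 1} ⌊n / p^k⌋. For p = 29, n = 1268, the terms are:
  ⌊1268/29^1⌋ = ⌊1268/29⌋ = 43
  ⌊1268/29^2⌋ = ⌊1268/841⌋ = 1
(the next term ⌊1268/29^3⌋ = 0, terminating the sum). Summing: v_29(1268!) = 43 + 1 = 44.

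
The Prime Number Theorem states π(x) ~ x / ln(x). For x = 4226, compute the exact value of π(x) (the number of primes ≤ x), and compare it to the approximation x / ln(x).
π(4226) = 578;  x/ln(x) ≈ 506.17;  relative error ≈ 12.43%.

Directly count primes up to 4226: π(4226) = 578. The PNT approximation gives 4226/ln(4226) ≈ 4226/8.34901 ≈ 506.17. Relative error (π(x) − x/ln(x)) / π(x) ≈ 12.43%; the approximation is known to undercount slightly (Li(x) is a better estimate).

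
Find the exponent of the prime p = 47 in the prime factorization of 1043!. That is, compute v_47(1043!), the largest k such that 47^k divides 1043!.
v_47(1043!) = 22

Legendre's formula: v_p(n!) = Σ_{k ≥ 1} ⌊n / p^k⌋. For p = 47, n = 1043, the terms are:
  ⌊1043/47^1⌋ = ⌊1043/47⌋ = 22
(the next term ⌊1043/47^2⌋ = 0, terminating the sum). Summing: v_47(1043!) = 22 = 22.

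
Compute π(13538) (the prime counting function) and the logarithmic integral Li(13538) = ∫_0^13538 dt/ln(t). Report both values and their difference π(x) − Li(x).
π(13538) = 1603;  Li(13538) ≈ 1623.78;  π(x) − Li(x) ≈ -20.78.

Direct count of primes ≤ 13538 gives π(13538) = 1603. Numerical evaluation of the logarithmic integral gives Li(13538) ≈ 1623.78. The difference π(x) − Li(x) ≈ -20.78 is typically negative for small/moderate x (Li(x) overestimates), though Littlewood's theorem shows this sign changes infinitely often.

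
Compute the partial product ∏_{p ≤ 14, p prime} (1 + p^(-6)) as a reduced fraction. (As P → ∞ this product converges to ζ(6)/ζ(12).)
∏ = 261167492243135861/256778456493448890

The primes p ≤ 14 are [2, 3, 5, 7, 11, 13]. For each, (1 + 1/p^6) = (p^6 + 1)/p^6. Multiplying these fractions over p ∈ [2, 3, 5, 7, 11, 13] gives 261167492243135861/256778456493448890. (In the limit P → ∞ this tends to ζ(6)/ζ(12).)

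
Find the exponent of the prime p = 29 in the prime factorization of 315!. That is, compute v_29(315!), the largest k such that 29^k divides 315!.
v_29(315!) = 10

Legendre's formula: v_p(n!) = Σ_{k ≥ 1} ⌊n / p^k⌋. For p = 29, n = 315, the terms are:
  ⌊315/29^1⌋ = ⌊315/29⌋ = 10
(the next term ⌊315/29^2⌋ = 0, terminating the sum). Summing: v_29(315!) = 10 = 10.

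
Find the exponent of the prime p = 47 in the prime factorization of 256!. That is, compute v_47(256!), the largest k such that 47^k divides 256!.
v_47(256!) = 5

Legendre's formula: v_p(n!) = Σ_{k ≥ 1} ⌊n / p^k⌋. For p = 47, n = 256, the terms are:
  ⌊256/47^1⌋ = ⌊256/47⌋ = 5
(the next term ⌊256/47^2⌋ = 0, terminating the sum). Summing: v_47(256!) = 5 = 5.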